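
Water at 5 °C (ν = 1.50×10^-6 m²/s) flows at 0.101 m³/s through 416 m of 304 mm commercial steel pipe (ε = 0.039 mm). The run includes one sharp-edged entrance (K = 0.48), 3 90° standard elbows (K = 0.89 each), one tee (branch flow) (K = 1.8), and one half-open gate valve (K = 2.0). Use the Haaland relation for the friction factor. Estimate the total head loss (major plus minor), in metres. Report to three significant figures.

V = 4Q/(πD²) = 1.392 m/s; V²/2g = 0.09869 m
Re = 2.82×10^5, ε/D = 1.28×10^-4 → f = 0.01560 (Haaland)
Major: h_f = f(L/D)·V²/2g = 0.01560·1368·0.09869 = 2.107 m
Minor: ΣK = 6.95; h_m = ΣK·V²/2g = 0.6859 m
Total H_L = 2.107 + 0.6859 = 2.793 m

H_L ≈ 2.79 m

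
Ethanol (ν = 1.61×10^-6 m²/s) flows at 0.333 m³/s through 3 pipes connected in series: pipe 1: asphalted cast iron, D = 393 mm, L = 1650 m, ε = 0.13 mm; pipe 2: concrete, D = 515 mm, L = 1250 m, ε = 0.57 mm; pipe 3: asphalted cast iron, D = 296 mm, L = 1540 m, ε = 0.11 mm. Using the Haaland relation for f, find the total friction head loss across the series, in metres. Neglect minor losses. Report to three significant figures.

Pipe 1: V = 2.745 m/s, Re = 6.70×10^5, ε/D = 3.31×10^-4, f = 0.01614, h_1 = f(L/D)V²/2g = 26.03 m
Pipe 2: V = 1.599 m/s, Re = 5.11×10^5, ε/D = 0.00111, f = 0.02065, h_2 = f(L/D)V²/2g = 6.527 m
Pipe 3: V = 4.839 m/s, Re = 8.90×10^5, ε/D = 3.72×10^-4, f = 0.01628, h_3 = f(L/D)V²/2g = 101.1 m
Series → Q common, losses add: H = Σh = 133.6 m

H ≈ 134 m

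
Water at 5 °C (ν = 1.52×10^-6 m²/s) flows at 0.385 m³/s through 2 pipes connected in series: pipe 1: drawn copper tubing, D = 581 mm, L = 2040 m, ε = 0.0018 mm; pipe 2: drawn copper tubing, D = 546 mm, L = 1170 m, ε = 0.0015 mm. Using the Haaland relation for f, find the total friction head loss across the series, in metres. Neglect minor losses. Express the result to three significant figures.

Pipe 1: V = 1.452 m/s, Re = 5.55×10^5, ε/D = 3.10×10^-6, f = 0.01286, h_1 = f(L/D)V²/2g = 4.853 m
Pipe 2: V = 1.644 m/s, Re = 5.91×10^5, ε/D = 2.75×10^-6, f = 0.01272, h_2 = f(L/D)V²/2g = 3.755 m
Series → Q common, losses add: H = Σh = 8.608 m

H ≈ 8.61 m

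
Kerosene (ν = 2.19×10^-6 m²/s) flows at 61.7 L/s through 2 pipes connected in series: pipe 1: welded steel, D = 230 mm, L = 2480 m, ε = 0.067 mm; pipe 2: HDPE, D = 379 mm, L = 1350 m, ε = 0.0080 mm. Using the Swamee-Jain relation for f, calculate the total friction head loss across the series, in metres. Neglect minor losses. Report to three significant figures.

H ≈ 23.1 m

Pipe 1: V = 1.485 m/s, Re = 1.56×10^5, ε/D = 2.91×10^-4, f = 0.01828, h_1 = f(L/D)V²/2g = 22.16 m
Pipe 2: V = 0.5469 m/s, Re = 9.46×10^4, ε/D = 2.11×10^-5, f = 0.01819, h_2 = f(L/D)V²/2g = 0.9880 m
Series → Q common, losses add: H = Σh = 23.14 m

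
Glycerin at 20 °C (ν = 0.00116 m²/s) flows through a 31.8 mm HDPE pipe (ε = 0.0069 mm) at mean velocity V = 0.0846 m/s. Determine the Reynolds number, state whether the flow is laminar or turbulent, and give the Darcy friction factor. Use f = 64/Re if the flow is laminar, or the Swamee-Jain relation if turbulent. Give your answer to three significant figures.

Re ≈ 2.32; laminar; f = 64/Re ≈ 27.6

Re = VD/ν = 0.08460·0.0318/0.00116 = 2.32
Re < 2300 → laminar → f = 64/Re = 27.60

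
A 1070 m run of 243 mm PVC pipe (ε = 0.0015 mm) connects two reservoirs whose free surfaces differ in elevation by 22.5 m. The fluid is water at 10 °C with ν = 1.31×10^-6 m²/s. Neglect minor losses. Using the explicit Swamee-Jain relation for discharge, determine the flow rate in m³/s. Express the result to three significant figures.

Q ≈ 0.128 m³/s

Swamee-Jain (Type II): Q = -0.965·√(gD⁵h_f/L)·ln[ε/(3.7D) + √(3.17ν²L/(gD³h_f))]
√(gD⁵h_f/L) = √(9.81·0.243⁵·22.5/1070) = 0.01322
ε/(3.7D) = 1.67×10^-6; √(3.17ν²L/(gD³h_f)) = 4.29×10^-5
Q = -0.965·0.01322·ln(4.454×10^-5) = 0.1278 m³/s
Check: V = 2.76 m/s, Re = 5.11×10^5, f = 0.01314, h_f = 22.4 m ≈ 22.5 m ✓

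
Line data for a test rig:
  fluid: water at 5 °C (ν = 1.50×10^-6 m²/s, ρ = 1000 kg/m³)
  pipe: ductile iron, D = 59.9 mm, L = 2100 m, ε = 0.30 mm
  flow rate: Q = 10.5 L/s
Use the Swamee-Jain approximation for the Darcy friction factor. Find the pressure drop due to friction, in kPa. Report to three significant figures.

V = 4Q/(πD²) = 4·0.0105/(π·0.0599²) = 3.726 m/s
Re = VD/ν = 3.726·0.0599/1.50×10^-6 = 1.49×10^5 → turbulent
ε/D = 0.30/59.9 = 0.00501
Swamee-Jain: f = 0.03122
h_f = f(L/D)V²/(2g) = 0.03122·(2100/0.0599)·3.726²/(2·9.81) = 774.6 m
Δp = ρg·h_f = 1000·9.81·774.6 = 7599 kPa

Δp ≈ 7600 kPa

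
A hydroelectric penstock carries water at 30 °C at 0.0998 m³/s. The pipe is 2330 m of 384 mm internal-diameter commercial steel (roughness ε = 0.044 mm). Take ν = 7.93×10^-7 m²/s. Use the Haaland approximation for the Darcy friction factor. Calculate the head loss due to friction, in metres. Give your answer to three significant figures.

h_f ≈ 3.38 m

V = 4Q/(πD²) = 4·0.0998/(π·0.384²) = 0.8617 m/s
Re = VD/ν = 0.8617·0.384/7.93×10^-7 = 4.17×10^5 → turbulent
ε/D = 0.044/384 = 1.15×10^-4
Haaland: f = 0.01473
h_f = f(L/D)V²/(2g) = 0.01473·(2330/0.384)·0.8617²/(2·9.81) = 3.382 m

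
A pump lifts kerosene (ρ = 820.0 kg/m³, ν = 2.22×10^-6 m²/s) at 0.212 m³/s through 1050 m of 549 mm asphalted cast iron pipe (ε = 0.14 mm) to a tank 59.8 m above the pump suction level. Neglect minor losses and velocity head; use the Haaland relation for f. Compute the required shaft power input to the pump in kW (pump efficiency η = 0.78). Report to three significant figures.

V = 4Q/(πD²) = 0.8956 m/s; Re = 2.21×10^5; ε/D = 2.55×10^-4; f = 0.01702
h_f = f(L/D)V²/2g = 1.331 m
Total head H = z + h_f = 59.8 + 1.331 = 61.13 m
P_hyd = ρgQH = 820.0·9.81·0.212·61.13 = 104.3 kW
P_shaft = P_hyd/η = 104.3/0.78 = 133.7 kW

P_shaft ≈ 134 kW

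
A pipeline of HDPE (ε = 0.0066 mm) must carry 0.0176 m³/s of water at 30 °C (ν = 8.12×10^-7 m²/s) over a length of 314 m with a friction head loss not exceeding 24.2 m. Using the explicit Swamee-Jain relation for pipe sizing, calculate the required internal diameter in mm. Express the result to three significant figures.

D ≈ 88.2 mm

Swamee-Jain (Type III): D = 0.66·[ε^1.25·(LQ²/(gh_f))^4.75 + ν·Q^9.4·(L/(gh_f))^5.2]^0.04
LQ²/(gh_f) = 4.097×10^-4; L/(gh_f) = 1.323
Term 1 = ε^1.25·(…)^4.75 = 2.71×10^-23; Term 2 = ν·Q^9.4·(…)^5.2 = 1.12×10^-22
D = 0.66·(2.71×10^-23 + 1.12×10^-22)^0.04 = 0.08816 m = 88.2 mm
Check: V = 2.88 m/s, Re = 3.13×10^5, f = 0.01510, h_f = 22.8 m ≈ 24.2 m ✓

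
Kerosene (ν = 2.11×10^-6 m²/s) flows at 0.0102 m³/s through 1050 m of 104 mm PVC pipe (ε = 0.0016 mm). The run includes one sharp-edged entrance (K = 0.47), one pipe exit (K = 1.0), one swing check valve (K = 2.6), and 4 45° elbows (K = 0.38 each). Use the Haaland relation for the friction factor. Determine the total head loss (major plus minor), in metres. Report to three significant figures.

H_L ≈ 15.2 m

V = 4Q/(πD²) = 1.201 m/s; V²/2g = 0.07348 m
Re = 5.92×10^4, ε/D = 1.54×10^-5 → f = 0.01999 (Haaland)
Major: h_f = f(L/D)·V²/2g = 0.01999·10096·0.07348 = 14.83 m
Minor: ΣK = 5.59; h_m = ΣK·V²/2g = 0.4108 m
Total H_L = 14.83 + 0.4108 = 15.24 m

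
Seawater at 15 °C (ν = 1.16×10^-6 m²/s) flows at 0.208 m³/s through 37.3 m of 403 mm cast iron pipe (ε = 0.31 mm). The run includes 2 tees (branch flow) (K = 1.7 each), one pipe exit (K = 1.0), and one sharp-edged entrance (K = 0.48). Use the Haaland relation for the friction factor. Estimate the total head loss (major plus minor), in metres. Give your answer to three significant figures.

H_L ≈ 0.900 m

V = 4Q/(πD²) = 1.631 m/s; V²/2g = 0.1355 m
Re = 5.67×10^5, ε/D = 7.69×10^-4 → f = 0.01903 (Haaland)
Major: h_f = f(L/D)·V²/2g = 0.01903·92.56·0.1355 = 0.2387 m
Minor: ΣK = 4.88; h_m = ΣK·V²/2g = 0.6614 m
Total H_L = 0.2387 + 0.6614 = 0.9001 m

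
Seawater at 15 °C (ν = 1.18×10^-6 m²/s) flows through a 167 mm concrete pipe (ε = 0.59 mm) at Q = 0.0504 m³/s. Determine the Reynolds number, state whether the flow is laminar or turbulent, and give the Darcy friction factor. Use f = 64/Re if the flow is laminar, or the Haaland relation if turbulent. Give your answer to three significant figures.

Re ≈ 3.26×10^5; turbulent; f ≈ 0.0278

V = 4Q/(πD²) = 2.301 m/s
Re = VD/ν = 2.301·0.167/1.18×10^-6 = 3.26×10^5
Re > 4000 → turbulent; ε/D = 0.00353
Haaland: f = 0.02780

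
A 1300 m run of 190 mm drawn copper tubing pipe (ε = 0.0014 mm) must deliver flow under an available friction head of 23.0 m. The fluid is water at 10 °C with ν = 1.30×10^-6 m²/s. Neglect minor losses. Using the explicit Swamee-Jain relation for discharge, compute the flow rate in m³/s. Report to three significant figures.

Swamee-Jain (Type II): Q = -0.965·√(gD⁵h_f/L)·ln[ε/(3.7D) + √(3.17ν²L/(gD³h_f))]
√(gD⁵h_f/L) = √(9.81·0.190⁵·23.0/1300) = 0.006556
ε/(3.7D) = 1.99×10^-6; √(3.17ν²L/(gD³h_f)) = 6.71×10^-5
Q = -0.965·0.006556·ln(6.907×10^-5) = 0.06061 m³/s
Check: V = 2.14 m/s, Re = 3.12×10^5, f = 0.01435, h_f = 22.9 m ≈ 23.0 m ✓

Q ≈ 0.0606 m³/s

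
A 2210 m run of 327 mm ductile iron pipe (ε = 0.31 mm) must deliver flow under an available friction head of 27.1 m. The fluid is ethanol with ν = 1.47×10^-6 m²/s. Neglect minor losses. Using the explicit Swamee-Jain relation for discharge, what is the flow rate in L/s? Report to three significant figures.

Q ≈ 166 L/s

Swamee-Jain (Type II): Q = -0.965·√(gD⁵h_f/L)·ln[ε/(3.7D) + √(3.17ν²L/(gD³h_f))]
√(gD⁵h_f/L) = √(9.81·0.327⁵·27.1/2210) = 0.02121
ε/(3.7D) = 2.56×10^-4; √(3.17ν²L/(gD³h_f)) = 4.04×10^-5
Q = -0.965·0.02121·ln(2.966×10^-4) = 0.1662 m³/s
Check: V = 1.98 m/s, Re = 4.40×10^5, f = 0.02021, h_f = 27.3 m ≈ 27.1 m ✓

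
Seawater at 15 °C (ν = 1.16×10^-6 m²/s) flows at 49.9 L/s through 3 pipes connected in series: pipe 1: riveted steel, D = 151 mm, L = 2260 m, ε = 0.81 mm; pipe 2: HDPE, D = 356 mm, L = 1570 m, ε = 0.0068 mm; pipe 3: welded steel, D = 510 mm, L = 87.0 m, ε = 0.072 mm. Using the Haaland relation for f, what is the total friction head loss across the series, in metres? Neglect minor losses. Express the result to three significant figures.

H ≈ 186 m

Pipe 1: V = 2.786 m/s, Re = 3.63×10^5, ε/D = 0.00536, f = 0.03132, h_1 = f(L/D)V²/2g = 185.5 m
Pipe 2: V = 0.5013 m/s, Re = 1.54×10^5, ε/D = 1.91×10^-5, f = 0.01642, h_2 = f(L/D)V²/2g = 0.9276 m
Pipe 3: V = 0.2443 m/s, Re = 1.07×10^5, ε/D = 1.41×10^-4, f = 0.01823, h_3 = f(L/D)V²/2g = 0.009455 m
Series → Q common, losses add: H = Σh = 186.4 m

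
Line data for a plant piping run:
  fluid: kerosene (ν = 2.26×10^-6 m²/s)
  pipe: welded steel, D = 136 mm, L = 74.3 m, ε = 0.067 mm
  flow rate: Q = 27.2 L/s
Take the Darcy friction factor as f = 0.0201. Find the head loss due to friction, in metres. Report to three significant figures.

V = 4Q/(πD²) = 4·0.0272/(π·0.136²) = 1.872 m/s
h_f = f(L/D)V²/(2g) = 0.02010·(74.3/0.136)·1.872²/(2·9.81) = 1.962 m

h_f ≈ 1.96 m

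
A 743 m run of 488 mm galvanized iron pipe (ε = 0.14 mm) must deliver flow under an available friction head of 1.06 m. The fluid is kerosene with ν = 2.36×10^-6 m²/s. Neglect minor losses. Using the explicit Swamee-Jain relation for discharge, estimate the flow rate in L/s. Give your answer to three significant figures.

Swamee-Jain (Type II): Q = -0.965·√(gD⁵h_f/L)·ln[ε/(3.7D) + √(3.17ν²L/(gD³h_f))]
√(gD⁵h_f/L) = √(9.81·0.488⁵·1.06/743) = 0.01968
ε/(3.7D) = 7.75×10^-5; √(3.17ν²L/(gD³h_f)) = 1.04×10^-4
Q = -0.965·0.01968·ln(1.817×10^-4) = 0.1636 m³/s
Check: V = 0.875 m/s, Re = 1.81×10^5, f = 0.01792, h_f = 1.06 m ≈ 1.06 m ✓

Q ≈ 164 L/s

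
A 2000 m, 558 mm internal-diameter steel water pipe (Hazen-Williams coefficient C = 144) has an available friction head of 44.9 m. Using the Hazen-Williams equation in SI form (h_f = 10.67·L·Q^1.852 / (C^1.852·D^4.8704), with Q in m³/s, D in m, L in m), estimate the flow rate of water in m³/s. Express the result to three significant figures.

Q ≈ 1.11 m³/s

Rearranging: Q = [h_f·C^1.852·D^4.8704 / (10.67·L)]^(1/1.852)
Q = [44.9·144^1.852·0.558^4.8704 / (10.67·2000)]^0.540 = 1.113 m³/s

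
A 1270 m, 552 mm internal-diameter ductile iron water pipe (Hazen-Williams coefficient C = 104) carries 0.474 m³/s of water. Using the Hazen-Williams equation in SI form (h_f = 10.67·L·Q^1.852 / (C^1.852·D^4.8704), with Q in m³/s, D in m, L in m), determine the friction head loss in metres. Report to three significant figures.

h_f = 10.67·1270·0.474^1.852 / (104^1.852·0.552^4.8704) = 11.29 m

h_f ≈ 11.3 m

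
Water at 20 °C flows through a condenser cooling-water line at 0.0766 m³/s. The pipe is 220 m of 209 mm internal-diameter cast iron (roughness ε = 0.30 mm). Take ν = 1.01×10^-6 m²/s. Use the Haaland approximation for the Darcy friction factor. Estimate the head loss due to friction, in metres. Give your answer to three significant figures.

h_f ≈ 5.88 m

V = 4Q/(πD²) = 4·0.0766/(π·0.209²) = 2.233 m/s
Re = VD/ν = 2.233·0.209/1.01×10^-6 = 4.62×10^5 → turbulent
ε/D = 0.30/209 = 0.00144
Haaland: f = 0.02197
h_f = f(L/D)V²/(2g) = 0.02197·(220/0.209)·2.233²/(2·9.81) = 5.875 m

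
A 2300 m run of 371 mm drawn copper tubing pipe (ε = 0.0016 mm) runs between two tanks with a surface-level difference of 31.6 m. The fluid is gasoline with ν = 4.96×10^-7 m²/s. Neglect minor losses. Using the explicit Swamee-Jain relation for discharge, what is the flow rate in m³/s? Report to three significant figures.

Q ≈ 0.337 m³/s

Swamee-Jain (Type II): Q = -0.965·√(gD⁵h_f/L)·ln[ε/(3.7D) + √(3.17ν²L/(gD³h_f))]
√(gD⁵h_f/L) = √(9.81·0.371⁵·31.6/2300) = 0.03078
ε/(3.7D) = 1.17×10^-6; √(3.17ν²L/(gD³h_f)) = 1.06×10^-5
Q = -0.965·0.03078·ln(1.181×10^-5) = 0.3370 m³/s
Check: V = 3.12 m/s, Re = 2.33×10^6, f = 0.01030, h_f = 31.6 m ≈ 31.6 m ✓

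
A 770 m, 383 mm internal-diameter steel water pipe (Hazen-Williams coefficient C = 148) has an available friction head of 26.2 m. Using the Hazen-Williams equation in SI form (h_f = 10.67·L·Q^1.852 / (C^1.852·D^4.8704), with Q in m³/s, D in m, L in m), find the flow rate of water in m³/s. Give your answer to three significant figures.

Rearranging: Q = [h_f·C^1.852·D^4.8704 / (10.67·L)]^(1/1.852)
Q = [26.2·148^1.852·0.383^4.8704 / (10.67·770)]^0.540 = 0.5324 m³/s

Q ≈ 0.532 m³/s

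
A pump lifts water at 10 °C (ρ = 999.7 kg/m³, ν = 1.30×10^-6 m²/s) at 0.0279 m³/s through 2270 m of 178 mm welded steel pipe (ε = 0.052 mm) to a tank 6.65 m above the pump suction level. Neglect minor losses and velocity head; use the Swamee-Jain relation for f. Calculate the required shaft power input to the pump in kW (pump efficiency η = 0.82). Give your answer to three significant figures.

P_shaft ≈ 7.21 kW

V = 4Q/(πD²) = 1.121 m/s; Re = 1.54×10^5; ε/D = 2.92×10^-4; f = 0.01832
h_f = f(L/D)V²/2g = 14.97 m
Total head H = z + h_f = 6.65 + 14.97 = 21.62 m
P_hyd = ρgQH = 999.7·9.81·0.0279·21.62 = 5.916 kW
P_shaft = P_hyd/η = 5.916/0.82 = 7.214 kW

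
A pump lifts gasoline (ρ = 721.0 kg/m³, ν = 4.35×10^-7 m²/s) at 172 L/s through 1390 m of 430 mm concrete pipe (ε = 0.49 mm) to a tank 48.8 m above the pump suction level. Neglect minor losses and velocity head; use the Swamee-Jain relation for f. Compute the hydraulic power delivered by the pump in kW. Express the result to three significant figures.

P_hyd ≈ 65.2 kW

V = 4Q/(πD²) = 1.184 m/s; Re = 1.17×10^6; ε/D = 0.00114; f = 0.02059
h_f = f(L/D)V²/2g = 4.759 m
Total head H = z + h_f = 48.8 + 4.759 = 53.56 m
P_hyd = ρgQH = 721.0·9.81·0.172·53.56 = 65.16 kW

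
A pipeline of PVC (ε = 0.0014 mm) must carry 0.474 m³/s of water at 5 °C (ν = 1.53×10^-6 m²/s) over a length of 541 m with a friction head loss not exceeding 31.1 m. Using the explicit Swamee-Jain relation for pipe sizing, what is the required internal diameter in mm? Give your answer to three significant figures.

Swamee-Jain (Type III): D = 0.66·[ε^1.25·(LQ²/(gh_f))^4.75 + ν·Q^9.4·(L/(gh_f))^5.2]^0.04
LQ²/(gh_f) = 0.3984; L/(gh_f) = 1.773
Term 1 = ε^1.25·(…)^4.75 = 6.08×10^-10; Term 2 = ν·Q^9.4·(…)^5.2 = 2.70×10^-8
D = 0.66·(6.08×10^-10 + 2.70×10^-8)^0.04 = 0.3290 m = 329 mm
Check: V = 5.58 m/s, Re = 1.20×10^6, f = 0.01138, h_f = 29.7 m ≈ 31.1 m ✓

D ≈ 329 mm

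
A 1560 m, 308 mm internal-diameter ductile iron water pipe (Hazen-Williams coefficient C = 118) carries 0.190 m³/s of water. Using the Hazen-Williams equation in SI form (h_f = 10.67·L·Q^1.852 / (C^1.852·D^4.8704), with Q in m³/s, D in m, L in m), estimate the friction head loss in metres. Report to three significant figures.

h_f ≈ 34.6 m

h_f = 10.67·1560·0.190^1.852 / (118^1.852·0.308^4.8704) = 34.62 m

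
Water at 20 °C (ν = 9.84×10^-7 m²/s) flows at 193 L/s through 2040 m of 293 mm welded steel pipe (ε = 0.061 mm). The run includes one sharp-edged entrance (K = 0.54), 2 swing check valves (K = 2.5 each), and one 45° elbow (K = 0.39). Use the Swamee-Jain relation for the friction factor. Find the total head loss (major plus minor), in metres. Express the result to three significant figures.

V = 4Q/(πD²) = 2.862 m/s; V²/2g = 0.4176 m
Re = 8.52×10^5, ε/D = 2.08×10^-4 → f = 0.01500 (Swamee-Jain)
Major: h_f = f(L/D)·V²/2g = 0.01500·6962·0.4176 = 43.61 m
Minor: ΣK = 5.93; h_m = ΣK·V²/2g = 2.476 m
Total H_L = 43.61 + 2.476 = 46.08 m

H_L ≈ 46.1 m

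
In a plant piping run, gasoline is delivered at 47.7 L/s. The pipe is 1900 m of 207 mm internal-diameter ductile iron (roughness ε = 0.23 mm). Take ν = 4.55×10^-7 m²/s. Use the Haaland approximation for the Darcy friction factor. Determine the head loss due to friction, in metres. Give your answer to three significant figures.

V = 4Q/(πD²) = 4·0.0477/(π·0.207²) = 1.417 m/s
Re = VD/ν = 1.417·0.207/4.55×10^-7 = 6.45×10^5 → turbulent
ε/D = 0.23/207 = 0.00111
Haaland: f = 0.02057
h_f = f(L/D)V²/(2g) = 0.02057·(1900/0.207)·1.417²/(2·9.81) = 19.33 m

h_f ≈ 19.3 m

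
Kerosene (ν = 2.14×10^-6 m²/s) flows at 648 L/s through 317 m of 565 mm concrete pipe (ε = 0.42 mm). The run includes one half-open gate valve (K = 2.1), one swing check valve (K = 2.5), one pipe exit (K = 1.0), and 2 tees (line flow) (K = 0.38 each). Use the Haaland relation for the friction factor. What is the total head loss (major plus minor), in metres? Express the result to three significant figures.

V = 4Q/(πD²) = 2.585 m/s; V²/2g = 0.3405 m
Re = 6.82×10^5, ε/D = 7.43×10^-4 → f = 0.01881 (Haaland)
Major: h_f = f(L/D)·V²/2g = 0.01881·561.1·0.3405 = 3.592 m
Minor: ΣK = 6.36; h_m = ΣK·V²/2g = 2.165 m
Total H_L = 3.592 + 2.165 = 5.758 m

H_L ≈ 5.76 m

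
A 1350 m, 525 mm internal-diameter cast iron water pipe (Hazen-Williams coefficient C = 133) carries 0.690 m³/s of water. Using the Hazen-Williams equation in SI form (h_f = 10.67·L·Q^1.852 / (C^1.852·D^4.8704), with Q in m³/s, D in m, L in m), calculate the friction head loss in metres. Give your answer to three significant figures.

h_f = 10.67·1350·0.690^1.852 / (133^1.852·0.525^4.8704) = 19.48 m

h_f ≈ 19.5 m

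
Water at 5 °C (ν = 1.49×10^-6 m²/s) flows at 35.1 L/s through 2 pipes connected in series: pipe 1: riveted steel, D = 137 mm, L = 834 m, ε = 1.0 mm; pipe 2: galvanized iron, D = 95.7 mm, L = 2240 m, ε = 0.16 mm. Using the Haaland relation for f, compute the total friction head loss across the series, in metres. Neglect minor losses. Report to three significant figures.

Pipe 1: V = 2.381 m/s, Re = 2.19×10^5, ε/D = 0.00730, f = 0.03455, h_1 = f(L/D)V²/2g = 60.78 m
Pipe 2: V = 4.880 m/s, Re = 3.13×10^5, ε/D = 0.00167, f = 0.02296, h_2 = f(L/D)V²/2g = 652.3 m
Series → Q common, losses add: H = Σh = 713.1 m

H ≈ 713 m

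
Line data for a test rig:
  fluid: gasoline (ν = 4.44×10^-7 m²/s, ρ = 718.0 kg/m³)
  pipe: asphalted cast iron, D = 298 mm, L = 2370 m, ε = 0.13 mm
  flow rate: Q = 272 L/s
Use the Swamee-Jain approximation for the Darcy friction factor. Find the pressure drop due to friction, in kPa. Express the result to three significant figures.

V = 4Q/(πD²) = 4·0.272/(π·0.298²) = 3.900 m/s
Re = VD/ν = 3.900·0.298/4.44×10^-7 = 2.62×10^6 → turbulent
ε/D = 0.13/298 = 4.36×10^-4
Swamee-Jain: f = 0.01648
h_f = f(L/D)V²/(2g) = 0.01648·(2370/0.298)·3.900²/(2·9.81) = 101.6 m
Δp = ρg·h_f = 718.0·9.81·101.6 = 715.8 kPa

Δp ≈ 716 kPa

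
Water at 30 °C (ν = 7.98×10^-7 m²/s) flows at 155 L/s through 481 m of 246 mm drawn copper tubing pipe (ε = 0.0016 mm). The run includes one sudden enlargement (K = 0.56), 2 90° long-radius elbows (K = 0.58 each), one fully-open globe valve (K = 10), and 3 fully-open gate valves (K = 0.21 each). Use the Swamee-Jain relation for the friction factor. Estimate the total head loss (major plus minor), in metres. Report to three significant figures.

V = 4Q/(πD²) = 3.261 m/s; V²/2g = 0.5421 m
Re = 1.01×10^6, ε/D = 6.50×10^-6 → f = 0.01176 (Swamee-Jain)
Major: h_f = f(L/D)·V²/2g = 0.01176·1955·0.5421 = 12.46 m
Minor: ΣK = 12.3; h_m = ΣK·V²/2g = 6.694 m
Total H_L = 12.46 + 6.694 = 19.16 m

H_L ≈ 19.2 m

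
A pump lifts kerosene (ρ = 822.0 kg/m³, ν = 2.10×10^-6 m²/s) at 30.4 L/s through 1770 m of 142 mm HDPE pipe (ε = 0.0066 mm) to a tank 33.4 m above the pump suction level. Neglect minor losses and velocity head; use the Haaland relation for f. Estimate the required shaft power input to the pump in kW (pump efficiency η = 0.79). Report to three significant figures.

V = 4Q/(πD²) = 1.920 m/s; Re = 1.30×10^5; ε/D = 4.65×10^-5; f = 0.01712
h_f = f(L/D)V²/2g = 40.08 m
Total head H = z + h_f = 33.4 + 40.08 = 73.48 m
P_hyd = ρgQH = 822.0·9.81·0.0304·73.48 = 18.01 kW
P_shaft = P_hyd/η = 18.01/0.79 = 22.80 kW

P_shaft ≈ 22.8 kW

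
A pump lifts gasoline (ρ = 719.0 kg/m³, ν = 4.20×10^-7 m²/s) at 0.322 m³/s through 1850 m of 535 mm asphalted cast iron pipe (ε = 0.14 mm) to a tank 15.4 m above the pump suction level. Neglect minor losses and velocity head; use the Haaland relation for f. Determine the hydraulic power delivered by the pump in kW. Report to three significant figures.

P_hyd ≈ 47.2 kW

V = 4Q/(πD²) = 1.432 m/s; Re = 1.82×10^6; ε/D = 2.62×10^-4; f = 0.01494
h_f = f(L/D)V²/2g = 5.402 m
Total head H = z + h_f = 15.4 + 5.402 = 20.80 m
P_hyd = ρgQH = 719.0·9.81·0.322·20.80 = 47.25 kW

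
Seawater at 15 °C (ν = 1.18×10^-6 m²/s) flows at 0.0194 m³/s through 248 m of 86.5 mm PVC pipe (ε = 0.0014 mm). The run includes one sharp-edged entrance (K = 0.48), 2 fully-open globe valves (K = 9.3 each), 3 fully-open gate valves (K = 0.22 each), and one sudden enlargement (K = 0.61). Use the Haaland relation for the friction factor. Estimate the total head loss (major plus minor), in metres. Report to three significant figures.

V = 4Q/(πD²) = 3.301 m/s; V²/2g = 0.5555 m
Re = 2.42×10^5, ε/D = 1.62×10^-5 → f = 0.01505 (Haaland)
Major: h_f = f(L/D)·V²/2g = 0.01505·2867·0.5555 = 23.97 m
Minor: ΣK = 20.4; h_m = ΣK·V²/2g = 11.30 m
Total H_L = 23.97 + 11.30 = 35.28 m

H_L ≈ 35.3 m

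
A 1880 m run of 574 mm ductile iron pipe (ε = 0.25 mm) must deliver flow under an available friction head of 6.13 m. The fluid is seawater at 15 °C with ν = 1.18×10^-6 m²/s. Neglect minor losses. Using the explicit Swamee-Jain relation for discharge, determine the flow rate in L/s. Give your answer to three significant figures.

Q ≈ 381 L/s

Swamee-Jain (Type II): Q = -0.965·√(gD⁵h_f/L)·ln[ε/(3.7D) + √(3.17ν²L/(gD³h_f))]
√(gD⁵h_f/L) = √(9.81·0.574⁵·6.13/1880) = 0.04464
ε/(3.7D) = 1.18×10^-4; √(3.17ν²L/(gD³h_f)) = 2.70×10^-5
Q = -0.965·0.04464·ln(1.447×10^-4) = 0.3809 m³/s
Check: V = 1.47 m/s, Re = 7.16×10^5, f = 0.01706, h_f = 6.17 m ≈ 6.13 m ✓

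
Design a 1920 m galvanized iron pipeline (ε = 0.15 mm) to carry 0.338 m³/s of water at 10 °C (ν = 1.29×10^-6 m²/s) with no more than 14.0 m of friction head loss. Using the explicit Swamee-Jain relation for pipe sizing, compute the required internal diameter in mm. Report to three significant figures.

D ≈ 469 mm

Swamee-Jain (Type III): D = 0.66·[ε^1.25·(LQ²/(gh_f))^4.75 + ν·Q^9.4·(L/(gh_f))^5.2]^0.04
LQ²/(gh_f) = 1.597; L/(gh_f) = 13.98
Term 1 = ε^1.25·(…)^4.75 = 1.53×10^-4; Term 2 = ν·Q^9.4·(…)^5.2 = 4.36×10^-5
D = 0.66·(1.53×10^-4 + 4.36×10^-5)^0.04 = 0.4692 m = 469 mm
Check: V = 1.96 m/s, Re = 7.11×10^5, f = 0.01619, h_f = 12.9 m ≈ 14.0 m ✓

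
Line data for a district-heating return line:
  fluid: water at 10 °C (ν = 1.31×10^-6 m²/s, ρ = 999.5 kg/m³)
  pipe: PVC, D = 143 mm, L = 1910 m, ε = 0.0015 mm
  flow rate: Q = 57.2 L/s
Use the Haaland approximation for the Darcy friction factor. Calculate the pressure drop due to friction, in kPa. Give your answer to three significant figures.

V = 4Q/(πD²) = 4·0.0572/(π·0.143²) = 3.562 m/s
Re = VD/ν = 3.562·0.143/1.31×10^-6 = 3.89×10^5 → turbulent
ε/D = 0.0015/143 = 1.05×10^-5
Haaland: f = 0.01377
h_f = f(L/D)V²/(2g) = 0.01377·(1910/0.143)·3.562²/(2·9.81) = 118.9 m
Δp = ρg·h_f = 999.5·9.81·118.9 = 1166 kPa

Δp ≈ 1170 kPa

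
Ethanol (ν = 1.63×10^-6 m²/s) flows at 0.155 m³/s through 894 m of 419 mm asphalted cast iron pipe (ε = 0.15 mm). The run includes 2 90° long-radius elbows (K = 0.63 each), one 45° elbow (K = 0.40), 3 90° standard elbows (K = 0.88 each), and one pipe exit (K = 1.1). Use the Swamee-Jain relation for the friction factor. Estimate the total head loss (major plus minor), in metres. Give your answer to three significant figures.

H_L ≈ 2.75 m

V = 4Q/(πD²) = 1.124 m/s; V²/2g = 0.06441 m
Re = 2.89×10^5, ε/D = 3.58×10^-4 → f = 0.01751 (Swamee-Jain)
Major: h_f = f(L/D)·V²/2g = 0.01751·2134·0.06441 = 2.407 m
Minor: ΣK = 5.40; h_m = ΣK·V²/2g = 0.3478 m
Total H_L = 2.407 + 0.3478 = 2.754 m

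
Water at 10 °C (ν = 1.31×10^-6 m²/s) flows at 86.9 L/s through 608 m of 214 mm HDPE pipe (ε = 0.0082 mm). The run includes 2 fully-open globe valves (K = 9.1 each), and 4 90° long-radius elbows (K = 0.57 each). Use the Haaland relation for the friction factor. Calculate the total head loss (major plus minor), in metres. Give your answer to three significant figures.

V = 4Q/(πD²) = 2.416 m/s; V²/2g = 0.2975 m
Re = 3.95×10^5, ε/D = 3.83×10^-5 → f = 0.01403 (Haaland)
Major: h_f = f(L/D)·V²/2g = 0.01403·2841·0.2975 = 11.86 m
Minor: ΣK = 20.5; h_m = ΣK·V²/2g = 6.093 m
Total H_L = 11.86 + 6.093 = 17.95 m

H_L ≈ 18.0 m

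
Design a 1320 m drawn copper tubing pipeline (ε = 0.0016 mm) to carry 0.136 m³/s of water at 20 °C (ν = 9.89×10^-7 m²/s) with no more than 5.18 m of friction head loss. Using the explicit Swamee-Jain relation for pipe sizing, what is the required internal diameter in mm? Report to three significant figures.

D ≈ 353 mm

Swamee-Jain (Type III): D = 0.66·[ε^1.25·(LQ²/(gh_f))^4.75 + ν·Q^9.4·(L/(gh_f))^5.2]^0.04
LQ²/(gh_f) = 0.4805; L/(gh_f) = 25.98
Term 1 = ε^1.25·(…)^4.75 = 1.75×10^-9; Term 2 = ν·Q^9.4·(…)^5.2 = 1.61×10^-7
D = 0.66·(1.75×10^-9 + 1.61×10^-7)^0.04 = 0.3532 m = 353 mm
Check: V = 1.39 m/s, Re = 4.96×10^5, f = 0.01318, h_f = 4.84 m ≈ 5.18 m ✓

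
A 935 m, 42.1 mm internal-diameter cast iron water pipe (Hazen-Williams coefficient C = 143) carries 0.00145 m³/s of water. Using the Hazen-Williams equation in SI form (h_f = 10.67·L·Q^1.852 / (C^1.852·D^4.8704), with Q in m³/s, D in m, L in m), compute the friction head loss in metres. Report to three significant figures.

h_f = 10.67·935·0.00145^1.852 / (143^1.852·0.0421^4.8704) = 28.21 m

h_f ≈ 28.2 m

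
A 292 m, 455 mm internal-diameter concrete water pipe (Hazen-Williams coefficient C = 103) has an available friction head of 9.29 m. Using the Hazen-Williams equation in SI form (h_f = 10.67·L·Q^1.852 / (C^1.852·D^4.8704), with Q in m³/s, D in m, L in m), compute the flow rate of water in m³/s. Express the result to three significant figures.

Q ≈ 0.562 m³/s

Rearranging: Q = [h_f·C^1.852·D^4.8704 / (10.67·L)]^(1/1.852)
Q = [9.29·103^1.852·0.455^4.8704 / (10.67·292)]^0.540 = 0.5621 m³/s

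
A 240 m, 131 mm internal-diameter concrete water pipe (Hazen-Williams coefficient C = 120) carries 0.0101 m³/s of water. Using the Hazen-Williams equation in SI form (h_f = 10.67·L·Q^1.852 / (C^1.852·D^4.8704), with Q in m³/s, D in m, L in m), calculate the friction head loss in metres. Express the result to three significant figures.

h_f ≈ 1.45 m

h_f = 10.67·240·0.0101^1.852 / (120^1.852·0.131^4.8704) = 1.449 m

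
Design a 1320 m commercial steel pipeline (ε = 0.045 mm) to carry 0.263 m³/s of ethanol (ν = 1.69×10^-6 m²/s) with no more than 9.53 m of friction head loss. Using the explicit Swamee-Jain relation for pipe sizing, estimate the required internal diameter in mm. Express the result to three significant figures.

D ≈ 415 mm

Swamee-Jain (Type III): D = 0.66·[ε^1.25·(LQ²/(gh_f))^4.75 + ν·Q^9.4·(L/(gh_f))^5.2]^0.04
LQ²/(gh_f) = 0.9766; L/(gh_f) = 14.12
Term 1 = ε^1.25·(…)^4.75 = 3.29×10^-6; Term 2 = ν·Q^9.4·(…)^5.2 = 5.68×10^-6
D = 0.66·(3.29×10^-6 + 5.68×10^-6)^0.04 = 0.4146 m = 415 mm
Check: V = 1.95 m/s, Re = 4.78×10^5, f = 0.01464, h_f = 9.01 m ≈ 9.53 m ✓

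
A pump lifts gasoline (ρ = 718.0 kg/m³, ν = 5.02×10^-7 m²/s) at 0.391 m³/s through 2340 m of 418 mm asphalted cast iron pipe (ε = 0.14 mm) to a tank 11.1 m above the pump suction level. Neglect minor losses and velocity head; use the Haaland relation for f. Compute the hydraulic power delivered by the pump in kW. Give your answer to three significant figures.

P_hyd ≈ 130 kW

V = 4Q/(πD²) = 2.849 m/s; Re = 2.37×10^6; ε/D = 3.35×10^-4; f = 0.01558
h_f = f(L/D)V²/2g = 36.09 m
Total head H = z + h_f = 11.1 + 36.09 = 47.19 m
P_hyd = ρgQH = 718.0·9.81·0.391·47.19 = 130.0 kW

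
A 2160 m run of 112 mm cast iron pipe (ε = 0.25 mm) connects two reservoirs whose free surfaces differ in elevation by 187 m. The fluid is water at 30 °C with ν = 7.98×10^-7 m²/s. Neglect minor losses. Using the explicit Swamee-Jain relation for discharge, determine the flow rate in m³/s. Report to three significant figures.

Swamee-Jain (Type II): Q = -0.965·√(gD⁵h_f/L)·ln[ε/(3.7D) + √(3.17ν²L/(gD³h_f))]
√(gD⁵h_f/L) = √(9.81·0.112⁵·187/2160) = 0.003869
ε/(3.7D) = 6.03×10^-4; √(3.17ν²L/(gD³h_f)) = 4.11×10^-5
Q = -0.965·0.003869·ln(6.444×10^-4) = 0.02743 m³/s
Check: V = 2.78 m/s, Re = 3.91×10^5, f = 0.02468, h_f = 188 m ≈ 187 m ✓

Q ≈ 0.0274 m³/s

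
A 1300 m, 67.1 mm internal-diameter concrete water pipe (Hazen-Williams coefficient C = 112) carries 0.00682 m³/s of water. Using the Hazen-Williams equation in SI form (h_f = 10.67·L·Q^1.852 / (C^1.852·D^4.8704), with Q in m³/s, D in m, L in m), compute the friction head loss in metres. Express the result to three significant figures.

h_f ≈ 112 m

h_f = 10.67·1300·0.00682^1.852 / (112^1.852·0.0671^4.8704) = 112.1 m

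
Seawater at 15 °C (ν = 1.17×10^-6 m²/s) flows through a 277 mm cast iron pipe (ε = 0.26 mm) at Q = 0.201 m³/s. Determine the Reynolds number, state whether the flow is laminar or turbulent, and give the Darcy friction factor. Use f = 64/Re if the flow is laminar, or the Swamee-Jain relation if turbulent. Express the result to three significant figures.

V = 4Q/(πD²) = 3.335 m/s
Re = VD/ν = 3.335·0.277/1.17×10^-6 = 7.90×10^5
Re > 4000 → turbulent; ε/D = 9.39×10^-4
Swamee-Jain: f = 0.01984

Re ≈ 7.90×10^5; turbulent; f ≈ 0.0198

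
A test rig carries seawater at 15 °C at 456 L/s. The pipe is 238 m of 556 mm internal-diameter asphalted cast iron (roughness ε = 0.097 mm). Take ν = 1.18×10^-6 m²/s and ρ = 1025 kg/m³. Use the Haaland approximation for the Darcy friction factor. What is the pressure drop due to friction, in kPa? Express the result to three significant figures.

V = 4Q/(πD²) = 4·0.456/(π·0.556²) = 1.878 m/s
Re = VD/ν = 1.878·0.556/1.18×10^-6 = 8.85×10^5 → turbulent
ε/D = 0.097/556 = 1.74×10^-4
Haaland: f = 0.01441
h_f = f(L/D)V²/(2g) = 0.01441·(238/0.556)·1.878²/(2·9.81) = 1.109 m
Δp = ρg·h_f = 1025·9.81·1.109 = 11.15 kPa

Δp ≈ 11.2 kPa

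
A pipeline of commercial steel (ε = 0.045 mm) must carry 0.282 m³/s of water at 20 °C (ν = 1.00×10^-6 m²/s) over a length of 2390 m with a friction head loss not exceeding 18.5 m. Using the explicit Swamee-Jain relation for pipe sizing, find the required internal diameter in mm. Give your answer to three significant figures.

D ≈ 415 mm

Swamee-Jain (Type III): D = 0.66·[ε^1.25·(LQ²/(gh_f))^4.75 + ν·Q^9.4·(L/(gh_f))^5.2]^0.04
LQ²/(gh_f) = 1.047; L/(gh_f) = 13.17
Term 1 = ε^1.25·(…)^4.75 = 4.59×10^-6; Term 2 = ν·Q^9.4·(…)^5.2 = 4.51×10^-6
D = 0.66·(4.59×10^-6 + 4.51×10^-6)^0.04 = 0.4149 m = 415 mm
Check: V = 2.09 m/s, Re = 8.65×10^5, f = 0.01380, h_f = 17.6 m ≈ 18.5 m ✓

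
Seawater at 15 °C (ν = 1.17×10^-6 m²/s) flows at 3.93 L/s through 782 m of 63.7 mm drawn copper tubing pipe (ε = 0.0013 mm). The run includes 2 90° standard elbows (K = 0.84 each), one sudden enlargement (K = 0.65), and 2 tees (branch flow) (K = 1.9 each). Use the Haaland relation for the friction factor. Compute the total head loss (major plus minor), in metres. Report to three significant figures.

H_L ≈ 19.0 m

V = 4Q/(πD²) = 1.233 m/s; V²/2g = 0.07751 m
Re = 6.71×10^4, ε/D = 2.04×10^-5 → f = 0.01946 (Haaland)
Major: h_f = f(L/D)·V²/2g = 0.01946·12276·0.07751 = 18.52 m
Minor: ΣK = 6.13; h_m = ΣK·V²/2g = 0.4751 m
Total H_L = 18.52 + 0.4751 = 19.00 m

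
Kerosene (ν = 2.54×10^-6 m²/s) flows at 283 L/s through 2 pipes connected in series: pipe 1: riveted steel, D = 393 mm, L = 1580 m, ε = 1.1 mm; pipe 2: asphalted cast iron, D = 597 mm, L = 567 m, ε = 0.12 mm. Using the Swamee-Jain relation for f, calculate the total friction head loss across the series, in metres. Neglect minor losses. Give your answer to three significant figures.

H ≈ 30.0 m

Pipe 1: V = 2.333 m/s, Re = 3.61×10^5, ε/D = 0.00280, f = 0.02619, h_1 = f(L/D)V²/2g = 29.21 m
Pipe 2: V = 1.011 m/s, Re = 2.38×10^5, ε/D = 2.01×10^-4, f = 0.01677, h_2 = f(L/D)V²/2g = 0.8296 m
Series → Q common, losses add: H = Σh = 30.04 m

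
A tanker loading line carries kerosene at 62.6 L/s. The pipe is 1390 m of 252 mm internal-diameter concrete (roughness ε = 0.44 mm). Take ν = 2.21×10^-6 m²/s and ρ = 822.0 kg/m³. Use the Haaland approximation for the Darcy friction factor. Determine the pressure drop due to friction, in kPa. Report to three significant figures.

Δp ≈ 85.1 kPa

V = 4Q/(πD²) = 4·0.0626/(π·0.252²) = 1.255 m/s
Re = VD/ν = 1.255·0.252/2.21×10^-6 = 1.43×10^5 → turbulent
ε/D = 0.44/252 = 0.00175
Haaland: f = 0.02382
h_f = f(L/D)V²/(2g) = 0.02382·(1390/0.252)·1.255²/(2·9.81) = 10.55 m
Δp = ρg·h_f = 822.0·9.81·10.55 = 85.07 kPa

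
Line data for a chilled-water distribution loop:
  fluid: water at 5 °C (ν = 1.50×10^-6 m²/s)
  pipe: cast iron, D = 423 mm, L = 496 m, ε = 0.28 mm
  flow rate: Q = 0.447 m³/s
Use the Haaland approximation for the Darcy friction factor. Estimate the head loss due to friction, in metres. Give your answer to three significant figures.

V = 4Q/(πD²) = 4·0.447/(π·0.423²) = 3.181 m/s
Re = VD/ν = 3.181·0.423/1.50×10^-6 = 8.97×10^5 → turbulent
ε/D = 0.28/423 = 6.62×10^-4
Haaland: f = 0.01824
h_f = f(L/D)V²/(2g) = 0.01824·(496/0.423)·3.181²/(2·9.81) = 11.03 m

h_f ≈ 11.0 m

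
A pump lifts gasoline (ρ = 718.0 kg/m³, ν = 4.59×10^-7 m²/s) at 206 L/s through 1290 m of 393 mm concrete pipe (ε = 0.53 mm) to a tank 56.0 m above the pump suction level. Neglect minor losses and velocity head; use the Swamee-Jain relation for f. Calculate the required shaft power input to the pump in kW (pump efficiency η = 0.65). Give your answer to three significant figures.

V = 4Q/(πD²) = 1.698 m/s; Re = 1.45×10^6; ε/D = 0.00135; f = 0.02138
h_f = f(L/D)V²/2g = 10.32 m
Total head H = z + h_f = 56.0 + 10.32 = 66.32 m
P_hyd = ρgQH = 718.0·9.81·0.206·66.32 = 96.22 kW
P_shaft = P_hyd/η = 96.22/0.65 = 148.0 kW

P_shaft ≈ 148 kW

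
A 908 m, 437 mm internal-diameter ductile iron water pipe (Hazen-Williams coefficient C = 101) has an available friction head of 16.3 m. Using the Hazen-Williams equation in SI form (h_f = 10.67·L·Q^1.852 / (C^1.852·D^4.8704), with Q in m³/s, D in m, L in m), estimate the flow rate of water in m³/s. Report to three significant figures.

Q ≈ 0.364 m³/s

Rearranging: Q = [h_f·C^1.852·D^4.8704 / (10.67·L)]^(1/1.852)
Q = [16.3·101^1.852·0.437^4.8704 / (10.67·908)]^0.540 = 0.3639 m³/s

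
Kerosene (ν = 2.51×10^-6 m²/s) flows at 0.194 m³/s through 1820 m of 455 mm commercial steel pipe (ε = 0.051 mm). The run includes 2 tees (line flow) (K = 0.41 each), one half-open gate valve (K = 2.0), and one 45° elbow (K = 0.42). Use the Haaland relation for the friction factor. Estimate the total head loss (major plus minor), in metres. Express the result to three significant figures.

V = 4Q/(πD²) = 1.193 m/s; V²/2g = 0.07256 m
Re = 2.16×10^5, ε/D = 1.12×10^-4 → f = 0.01608 (Haaland)
Major: h_f = f(L/D)·V²/2g = 0.01608·4000·0.07256 = 4.666 m
Minor: ΣK = 3.24; h_m = ΣK·V²/2g = 0.2351 m
Total H_L = 4.666 + 0.2351 = 4.901 m

H_L ≈ 4.90 m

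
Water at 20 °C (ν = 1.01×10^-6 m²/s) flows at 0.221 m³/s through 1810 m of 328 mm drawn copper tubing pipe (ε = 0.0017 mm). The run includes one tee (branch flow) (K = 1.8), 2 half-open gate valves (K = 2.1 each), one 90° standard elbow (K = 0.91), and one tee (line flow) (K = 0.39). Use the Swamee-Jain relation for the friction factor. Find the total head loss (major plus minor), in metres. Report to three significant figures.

H_L ≈ 25.7 m

V = 4Q/(πD²) = 2.615 m/s; V²/2g = 0.3487 m
Re = 8.49×10^5, ε/D = 5.18×10^-6 → f = 0.01205 (Swamee-Jain)
Major: h_f = f(L/D)·V²/2g = 0.01205·5518·0.3487 = 23.18 m
Minor: ΣK = 7.30; h_m = ΣK·V²/2g = 2.545 m
Total H_L = 23.18 + 2.545 = 25.73 m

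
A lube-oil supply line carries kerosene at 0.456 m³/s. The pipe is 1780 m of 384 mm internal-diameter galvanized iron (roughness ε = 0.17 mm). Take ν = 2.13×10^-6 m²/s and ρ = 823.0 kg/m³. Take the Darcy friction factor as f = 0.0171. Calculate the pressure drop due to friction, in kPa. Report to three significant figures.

V = 4Q/(πD²) = 4·0.456/(π·0.384²) = 3.937 m/s
h_f = f(L/D)V²/(2g) = 0.01710·(1780/0.384)·3.937²/(2·9.81) = 62.63 m
Δp = ρg·h_f = 823.0·9.81·62.63 = 505.7 kPa

Δp ≈ 506 kPa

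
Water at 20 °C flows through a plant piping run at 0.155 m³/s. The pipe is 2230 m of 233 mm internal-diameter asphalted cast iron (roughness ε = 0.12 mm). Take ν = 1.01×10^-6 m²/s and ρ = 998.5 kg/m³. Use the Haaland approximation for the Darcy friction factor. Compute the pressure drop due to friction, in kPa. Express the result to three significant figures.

V = 4Q/(πD²) = 4·0.155/(π·0.233²) = 3.635 m/s
Re = VD/ν = 3.635·0.233/1.01×10^-6 = 8.39×10^5 → turbulent
ε/D = 0.12/233 = 5.15×10^-4
Haaland: f = 0.01735
h_f = f(L/D)V²/(2g) = 0.01735·(2230/0.233)·3.635²/(2·9.81) = 111.9 m
Δp = ρg·h_f = 998.5·9.81·111.9 = 1096 kPa

Δp ≈ 1100 kPa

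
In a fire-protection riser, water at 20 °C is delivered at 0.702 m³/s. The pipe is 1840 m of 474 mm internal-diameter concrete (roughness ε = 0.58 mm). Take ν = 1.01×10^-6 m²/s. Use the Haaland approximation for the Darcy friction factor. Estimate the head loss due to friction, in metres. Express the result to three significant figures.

h_f ≈ 65.1 m

V = 4Q/(πD²) = 4·0.702/(π·0.474²) = 3.978 m/s
Re = VD/ν = 3.978·0.474/1.01×10^-6 = 1.87×10^6 → turbulent
ε/D = 0.58/474 = 0.00122
Haaland: f = 0.02080
h_f = f(L/D)V²/(2g) = 0.02080·(1840/0.474)·3.978²/(2·9.81) = 65.14 m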